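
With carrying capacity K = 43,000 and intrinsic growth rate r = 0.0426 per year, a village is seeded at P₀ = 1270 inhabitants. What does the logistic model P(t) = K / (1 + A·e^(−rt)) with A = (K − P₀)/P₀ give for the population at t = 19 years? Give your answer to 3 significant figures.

A = (43000 − 1270)/1270 = 32.85827
P(19) = 43000 / (1 + 32.85827·e^(−0.0426·19)) = 43000 / (1 + 32.85827·0.445125)
= 43000 / 15.62604 ≈ 2751.82

≈ 2,750 inhabitants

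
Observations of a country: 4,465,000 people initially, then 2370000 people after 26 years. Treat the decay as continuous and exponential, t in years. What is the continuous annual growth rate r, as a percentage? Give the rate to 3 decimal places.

2370000 = 4465000 · e^(r·26)
e^(26r) = 2370000/4465000 = 0.5308
r = ln(0.5308) / 26 = -0.63338 / 26

r ≈ -2.436% per year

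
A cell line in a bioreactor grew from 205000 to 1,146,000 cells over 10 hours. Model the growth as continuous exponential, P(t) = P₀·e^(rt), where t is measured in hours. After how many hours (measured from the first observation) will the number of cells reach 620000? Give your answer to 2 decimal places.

t ≈ 6.43 hours

r = ln(1146000/205000) / 10 ≈ 0.172102 per hour
t = ln(620000/205000) / r = 1.10671 / 0.172102 ≈ 6.431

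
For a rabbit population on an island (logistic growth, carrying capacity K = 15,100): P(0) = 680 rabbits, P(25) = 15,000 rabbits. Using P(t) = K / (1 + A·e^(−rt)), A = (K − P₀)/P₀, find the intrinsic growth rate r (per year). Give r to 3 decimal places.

r ≈ 0.323 per year

A = (15100 − 680)/680 = 21.20588
15000 = 15100/(1 + 21.20588·e^(−r·25)) → e^(−25r) = (1.00667 − 1)/21.20588 = 0.000314
r = −ln(0.000314)/25 = 8.06491/25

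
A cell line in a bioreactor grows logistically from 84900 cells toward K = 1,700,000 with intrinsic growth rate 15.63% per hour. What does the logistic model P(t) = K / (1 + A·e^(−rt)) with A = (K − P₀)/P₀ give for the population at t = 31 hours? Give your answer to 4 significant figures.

≈ 1,479,000 cells

A = (1700000 − 84900)/84900 = 19.02356
P(31) = 1700000 / (1 + 19.02356·e^(−0.1563·31)) = 1700000 / (1 + 19.02356·0.007865)
= 1700000 / 1.14963 ≈ 1478742.84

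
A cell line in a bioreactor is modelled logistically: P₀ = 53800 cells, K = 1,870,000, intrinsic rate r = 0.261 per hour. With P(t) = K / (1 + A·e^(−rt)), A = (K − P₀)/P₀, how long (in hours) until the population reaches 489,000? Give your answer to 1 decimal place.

A = (1870000 − 53800)/53800 = 33.75836
489000 = 1870000/(1 + 33.75836·e^(−0.261t)) → 1 + 33.75836·e^(−0.261t) = 3.82413
e^(−0.261t) = 0.083657 → t = ln(11.95354)/0.261 = 2.48103/0.261

t ≈ 9.5 hours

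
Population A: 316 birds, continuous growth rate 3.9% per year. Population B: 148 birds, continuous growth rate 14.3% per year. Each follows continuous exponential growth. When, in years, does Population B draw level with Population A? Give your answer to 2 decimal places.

t ≈ 7.29 years

316·e^(0.039t) = 148·e^(0.143t)
316/148 = e^((0.143 − 0.039)t) → ln(2.13514) = 0.104·t
t = 0.75853 / 0.104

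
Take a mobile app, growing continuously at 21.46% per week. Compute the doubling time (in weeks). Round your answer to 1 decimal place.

doubling time = ln(2) / |r| = 0.69315 / 0.2146

doubling time ≈ 3.2 weeks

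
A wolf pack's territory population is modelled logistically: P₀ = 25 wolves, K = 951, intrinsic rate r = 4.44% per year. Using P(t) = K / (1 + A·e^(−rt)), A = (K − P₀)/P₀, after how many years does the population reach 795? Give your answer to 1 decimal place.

A = (951 − 25)/25 = 37.04
795 = 951/(1 + 37.04·e^(−0.0444t)) → 1 + 37.04·e^(−0.0444t) = 1.19623
e^(−0.0444t) = 0.005298 → t = ln(188.76154)/0.0444 = 5.24048/0.0444

t ≈ 118.0 years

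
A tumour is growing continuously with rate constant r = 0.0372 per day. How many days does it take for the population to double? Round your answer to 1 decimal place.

doubling time ≈ 18.6 days

doubling time = ln(2) / |r| = 0.69315 / 0.0372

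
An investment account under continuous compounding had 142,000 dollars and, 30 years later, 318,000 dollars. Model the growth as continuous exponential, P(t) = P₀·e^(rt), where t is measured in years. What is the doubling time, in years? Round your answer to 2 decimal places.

doubling time ≈ 25.79 years

r = ln(318000/142000) / 30 = ln(2.23944) / 30 ≈ 0.026874 per year
doubling time = ln 2 / |r| = 0.69315 / 0.026874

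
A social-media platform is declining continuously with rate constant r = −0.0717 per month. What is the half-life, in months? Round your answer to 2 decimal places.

half-life ≈ 9.67 months

half-life = ln(2) / |r| = 0.69315 / 0.0717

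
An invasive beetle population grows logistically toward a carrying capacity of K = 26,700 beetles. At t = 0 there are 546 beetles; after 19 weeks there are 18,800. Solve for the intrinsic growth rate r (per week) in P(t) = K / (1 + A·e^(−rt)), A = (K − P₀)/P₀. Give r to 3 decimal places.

r ≈ 0.249 per week

A = (26700 − 546)/546 = 47.9011
18800 = 26700/(1 + 47.9011·e^(−r·19)) → e^(−19r) = (1.42021 − 1)/47.9011 = 0.008773
r = −ln(0.008773)/19 = 4.73613/19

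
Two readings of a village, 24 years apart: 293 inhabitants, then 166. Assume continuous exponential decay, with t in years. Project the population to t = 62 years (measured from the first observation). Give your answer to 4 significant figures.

≈ 67.52 inhabitants

r = ln(166/293) / 24 ≈ -0.023674 per year
P(62) = 293 · e^(-0.023674·62) = 293 · 0.23043 ≈ 67.52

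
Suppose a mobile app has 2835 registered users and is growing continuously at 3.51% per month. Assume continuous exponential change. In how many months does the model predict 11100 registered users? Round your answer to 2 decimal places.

11100 = 2835 · e^(0.0351·t)
t = ln(11100/2835) / 0.0351 = ln(3.91534) / 0.0351 = 1.3649 / 0.0351

t ≈ 38.89 months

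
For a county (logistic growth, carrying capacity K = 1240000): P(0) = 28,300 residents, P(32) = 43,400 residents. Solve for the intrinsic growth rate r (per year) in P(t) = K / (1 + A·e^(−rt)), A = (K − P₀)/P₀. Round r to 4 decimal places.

r ≈ 0.0138 per year

A = (1240000 − 28300)/28300 = 42.81625
43400 = 1240000/(1 + 42.81625·e^(−r·32)) → e^(−32r) = (28.57143 − 1)/42.81625 = 0.643948
r = −ln(0.643948)/32 = 0.44014/32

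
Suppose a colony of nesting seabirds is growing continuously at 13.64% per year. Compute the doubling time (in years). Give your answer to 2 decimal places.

doubling time = ln(2) / |r| = 0.69315 / 0.1364

doubling time ≈ 5.08 years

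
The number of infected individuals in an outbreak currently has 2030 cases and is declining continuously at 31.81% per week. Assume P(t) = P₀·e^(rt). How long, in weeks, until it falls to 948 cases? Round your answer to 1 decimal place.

948 = 2030 · e^(-0.3181·t)
t = ln(948/2030) / -0.3181 = ln(0.467) / -0.3181 = -0.76144 / -0.3181

t ≈ 2.4 weeks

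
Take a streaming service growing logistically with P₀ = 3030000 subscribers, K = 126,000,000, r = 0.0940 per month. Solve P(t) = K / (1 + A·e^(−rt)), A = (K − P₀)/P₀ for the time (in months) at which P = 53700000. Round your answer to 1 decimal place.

t ≈ 36.2 months

A = (126000000 − 3030000)/3030000 = 40.58416
53700000 = 126000000/(1 + 40.58416·e^(−0.094t)) → 1 + 40.58416·e^(−0.094t) = 2.34637
e^(−0.094t) = 0.033175 → t = ln(30.14342)/0.094 = 3.40597/0.094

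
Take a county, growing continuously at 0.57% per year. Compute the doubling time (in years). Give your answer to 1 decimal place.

doubling time ≈ 121.6 years

doubling time = ln(2) / |r| = 0.69315 / 0.0057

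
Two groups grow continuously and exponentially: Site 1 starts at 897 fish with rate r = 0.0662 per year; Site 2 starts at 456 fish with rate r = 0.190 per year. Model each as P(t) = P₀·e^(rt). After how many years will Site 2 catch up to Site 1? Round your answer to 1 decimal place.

t ≈ 5.5 years

897·e^(0.0662t) = 456·e^(0.19t)
897/456 = e^((0.19 − 0.0662)t) → ln(1.96711) = 0.1238·t
t = 0.67656 / 0.1238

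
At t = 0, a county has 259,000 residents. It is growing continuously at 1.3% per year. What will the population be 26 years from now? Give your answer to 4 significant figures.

≈ 363,200 residents

P(26) = 259000 · e^(0.013·26) = 259000 · e^(0.338)
= 259000 · 1.40214 ≈ 363154.39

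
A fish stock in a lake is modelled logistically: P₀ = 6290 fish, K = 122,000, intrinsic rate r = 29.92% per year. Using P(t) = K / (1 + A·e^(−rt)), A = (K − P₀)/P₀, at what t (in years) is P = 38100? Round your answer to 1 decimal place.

A = (122000 − 6290)/6290 = 18.39587
38100 = 122000/(1 + 18.39587·e^(−0.2992t)) → 1 + 18.39587·e^(−0.2992t) = 3.2021
e^(−0.2992t) = 0.119706 → t = ln(8.35378)/0.2992 = 2.12271/0.2992

t ≈ 7.1 years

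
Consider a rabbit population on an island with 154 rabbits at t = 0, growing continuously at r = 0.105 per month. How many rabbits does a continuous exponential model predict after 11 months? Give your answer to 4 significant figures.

P(11) = 154 · e^(0.105·11) = 154 · e^(1.155)
= 154 · 3.17402 ≈ 488.8

≈ 488.8 rabbits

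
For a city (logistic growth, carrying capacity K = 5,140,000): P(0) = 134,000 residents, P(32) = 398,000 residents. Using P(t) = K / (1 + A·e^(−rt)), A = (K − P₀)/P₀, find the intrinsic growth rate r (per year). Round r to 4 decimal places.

r ≈ 0.0357 per year

A = (5140000 − 134000)/134000 = 37.35821
398000 = 5140000/(1 + 37.35821·e^(−r·32)) → e^(−32r) = (12.91457 − 1)/37.35821 = 0.318928
r = −ln(0.318928)/32 = 1.14279/32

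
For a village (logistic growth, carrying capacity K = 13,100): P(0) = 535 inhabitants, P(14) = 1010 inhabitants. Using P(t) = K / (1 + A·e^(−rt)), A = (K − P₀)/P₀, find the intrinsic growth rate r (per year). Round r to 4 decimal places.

r ≈ 0.0481 per year

A = (13100 − 535)/535 = 23.48598
1010 = 13100/(1 + 23.48598·e^(−r·14)) → e^(−14r) = (12.9703 − 1)/23.48598 = 0.509678
r = −ln(0.509678)/14 = 0.67398/14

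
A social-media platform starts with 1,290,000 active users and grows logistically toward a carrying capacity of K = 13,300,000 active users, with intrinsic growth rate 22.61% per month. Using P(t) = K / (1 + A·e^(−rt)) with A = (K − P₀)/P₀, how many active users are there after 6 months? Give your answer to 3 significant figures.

A = (13300000 − 1290000)/1290000 = 9.31008
P(6) = 13300000 / (1 + 9.31008·e^(−0.2261·6)) = 13300000 / (1 + 9.31008·0.257535)
= 13300000 / 3.39767 ≈ 3914447.29

≈ 3,910,000 active users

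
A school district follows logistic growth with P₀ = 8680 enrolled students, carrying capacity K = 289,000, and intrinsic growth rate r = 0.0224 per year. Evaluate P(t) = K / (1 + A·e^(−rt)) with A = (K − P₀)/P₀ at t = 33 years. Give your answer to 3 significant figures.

≈ 17,600 enrolled students

A = (289000 − 8680)/8680 = 32.29493
P(33) = 289000 / (1 + 32.29493·e^(−0.0224·33)) = 289000 / (1 + 32.29493·0.477496)
= 289000 / 16.42069 ≈ 17599.74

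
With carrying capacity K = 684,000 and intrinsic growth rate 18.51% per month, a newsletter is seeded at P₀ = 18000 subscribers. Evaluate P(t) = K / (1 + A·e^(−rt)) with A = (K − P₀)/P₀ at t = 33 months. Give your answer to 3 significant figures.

A = (684000 − 18000)/18000 = 37
P(33) = 684000 / (1 + 37·e^(−0.1851·33)) = 684000 / (1 + 37·0.002224)
= 684000 / 1.0823 ≈ 631987.33

≈ 632,000 subscribers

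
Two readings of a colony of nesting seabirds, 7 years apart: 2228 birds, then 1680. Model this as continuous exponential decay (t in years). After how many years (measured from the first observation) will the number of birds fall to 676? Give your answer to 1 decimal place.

t ≈ 29.6 years

r = ln(1680/2228) / 7 ≈ -0.04033 per year
t = ln(676/2228) / r = -1.19267 / -0.04033 ≈ 29.573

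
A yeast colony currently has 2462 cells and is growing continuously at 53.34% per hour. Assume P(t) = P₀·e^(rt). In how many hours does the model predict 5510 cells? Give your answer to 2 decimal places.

5510 = 2462 · e^(0.5334·t)
t = ln(5510/2462) / 0.5334 = ln(2.23802) / 0.5334 = 0.80559 / 0.5334

t ≈ 1.51 hours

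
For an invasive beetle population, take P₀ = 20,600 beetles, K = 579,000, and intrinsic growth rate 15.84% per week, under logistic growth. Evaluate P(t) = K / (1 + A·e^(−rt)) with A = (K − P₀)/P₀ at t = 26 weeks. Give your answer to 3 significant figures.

A = (579000 − 20600)/20600 = 27.1068
P(26) = 579000 / (1 + 27.1068·e^(−0.1584·26)) = 579000 / (1 + 27.1068·0.016271)
= 579000 / 1.44104 ≈ 401792.64

≈ 402,000 beetles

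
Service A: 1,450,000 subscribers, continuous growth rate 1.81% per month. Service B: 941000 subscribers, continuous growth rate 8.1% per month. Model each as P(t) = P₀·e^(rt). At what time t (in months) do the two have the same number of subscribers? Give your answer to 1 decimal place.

1450000·e^(0.0181t) = 941000·e^(0.081t)
1450000/941000 = e^((0.081 − 0.0181)t) → ln(1.54091) = 0.0629·t
t = 0.43238 / 0.0629

t ≈ 6.9 months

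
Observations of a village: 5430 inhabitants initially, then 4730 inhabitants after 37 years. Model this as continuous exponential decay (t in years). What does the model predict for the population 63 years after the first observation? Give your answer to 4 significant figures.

≈ 4,293 inhabitants

r = ln(4730/5430) / 37 ≈ -0.00373 per year
P(63) = 5430 · e^(-0.00373·63) = 5430 · 0.79057 ≈ 4292.81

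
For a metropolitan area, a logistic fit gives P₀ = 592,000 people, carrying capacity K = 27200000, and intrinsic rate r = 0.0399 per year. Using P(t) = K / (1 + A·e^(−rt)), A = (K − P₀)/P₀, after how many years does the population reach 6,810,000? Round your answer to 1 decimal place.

A = (27200000 − 592000)/592000 = 44.94595
6810000 = 27200000/(1 + 44.94595·e^(−0.0399t)) → 1 + 44.94595·e^(−0.0399t) = 3.99413
e^(−0.0399t) = 0.066616 → t = ln(15.01137)/0.0399 = 2.70881/0.0399

t ≈ 67.9 years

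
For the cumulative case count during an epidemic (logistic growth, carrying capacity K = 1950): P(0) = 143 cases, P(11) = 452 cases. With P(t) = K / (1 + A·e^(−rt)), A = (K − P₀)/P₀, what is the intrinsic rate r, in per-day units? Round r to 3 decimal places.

A = (1950 − 143)/143 = 12.63636
452 = 1950/(1 + 12.63636·e^(−r·11)) → e^(−11r) = (4.31416 − 1)/12.63636 = 0.262272
r = −ln(0.262272)/11 = 1.33837/11

r ≈ 0.122 per day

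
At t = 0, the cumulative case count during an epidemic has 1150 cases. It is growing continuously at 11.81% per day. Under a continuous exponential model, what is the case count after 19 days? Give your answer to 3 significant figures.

≈ 10,800 cases

P(19) = 1150 · e^(0.1181·19) = 1150 · e^(2.2439)
= 1150 · 9.43004 ≈ 10844.54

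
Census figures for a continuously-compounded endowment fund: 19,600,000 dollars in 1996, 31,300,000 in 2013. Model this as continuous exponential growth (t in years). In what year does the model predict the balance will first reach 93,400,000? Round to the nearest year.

year 2053

r = ln(31300000/19600000) / 17 = 0.46809/17 ≈ 0.027535 per year
t = ln(93400000/19600000) / r = 1.56136/0.027535 ≈ 56.71 years after 1996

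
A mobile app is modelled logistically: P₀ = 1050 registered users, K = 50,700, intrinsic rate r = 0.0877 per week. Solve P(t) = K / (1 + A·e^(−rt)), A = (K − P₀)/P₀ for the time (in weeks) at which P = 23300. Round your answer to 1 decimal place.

t ≈ 42.1 weeks

A = (50700 − 1050)/1050 = 47.28571
23300 = 50700/(1 + 47.28571·e^(−0.0877t)) → 1 + 47.28571·e^(−0.0877t) = 2.17597
e^(−0.0877t) = 0.024869 → t = ln(40.21011)/0.0877 = 3.69412/0.0877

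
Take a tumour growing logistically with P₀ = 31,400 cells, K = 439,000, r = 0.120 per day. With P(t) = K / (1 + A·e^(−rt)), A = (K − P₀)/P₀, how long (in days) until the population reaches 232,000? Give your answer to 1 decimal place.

A = (439000 − 31400)/31400 = 12.98089
232000 = 439000/(1 + 12.98089·e^(−0.12t)) → 1 + 12.98089·e^(−0.12t) = 1.89224
e^(−0.12t) = 0.068735 → t = ln(14.54863)/0.12 = 2.6775/0.12

t ≈ 22.3 days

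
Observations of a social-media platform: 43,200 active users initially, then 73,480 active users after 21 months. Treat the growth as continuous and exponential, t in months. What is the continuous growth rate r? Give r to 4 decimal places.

73480 = 43200 · e^(r·21)
e^(21r) = 73480/43200 = 1.70093
r = ln(1.70093) / 21 = 0.53117 / 21

r ≈ 0.0253 per month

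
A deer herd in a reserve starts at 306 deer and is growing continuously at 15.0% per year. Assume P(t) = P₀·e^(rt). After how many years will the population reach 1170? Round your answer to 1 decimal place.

t ≈ 8.9 years

1170 = 306 · e^(0.15·t)
t = ln(1170/306) / 0.15 = ln(3.82353) / 0.15 = 1.34117 / 0.15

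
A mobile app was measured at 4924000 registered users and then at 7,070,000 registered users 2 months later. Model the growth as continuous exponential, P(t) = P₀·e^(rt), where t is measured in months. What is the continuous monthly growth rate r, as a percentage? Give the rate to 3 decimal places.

r ≈ 18.087% per month

7070000 = 4924000 · e^(r·2)
e^(2r) = 7070000/4924000 = 1.43582
r = ln(1.43582) / 2 = 0.36174 / 2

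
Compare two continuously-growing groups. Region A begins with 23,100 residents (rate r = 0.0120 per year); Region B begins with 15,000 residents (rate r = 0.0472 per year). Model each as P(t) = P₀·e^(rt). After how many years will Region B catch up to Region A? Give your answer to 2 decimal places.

23100·e^(0.012t) = 15000·e^(0.0472t)
23100/15000 = e^((0.0472 − 0.012)t) → ln(1.54) = 0.0352·t
t = 0.43178 / 0.0352

t ≈ 12.27 years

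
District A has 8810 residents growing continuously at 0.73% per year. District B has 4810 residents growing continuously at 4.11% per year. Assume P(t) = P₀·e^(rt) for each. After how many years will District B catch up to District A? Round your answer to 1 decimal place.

8810·e^(0.0073t) = 4810·e^(0.0411t)
8810/4810 = e^((0.0411 − 0.0073)t) → ln(1.8316) = 0.0338·t
t = 0.60519 / 0.0338

t ≈ 17.9 years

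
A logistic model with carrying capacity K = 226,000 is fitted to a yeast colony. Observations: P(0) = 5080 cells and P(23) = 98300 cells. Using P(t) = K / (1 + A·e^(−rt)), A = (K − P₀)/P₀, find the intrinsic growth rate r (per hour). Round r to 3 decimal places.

A = (226000 − 5080)/5080 = 43.48819
98300 = 226000/(1 + 43.48819·e^(−r·23)) → e^(−23r) = (2.29908 − 1)/43.48819 = 0.029872
r = −ln(0.029872)/23 = 3.51083/23

r ≈ 0.153 per hour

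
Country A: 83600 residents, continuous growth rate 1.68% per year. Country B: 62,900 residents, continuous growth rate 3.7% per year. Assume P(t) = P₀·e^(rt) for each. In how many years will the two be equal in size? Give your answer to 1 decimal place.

t ≈ 14.1 years

83600·e^(0.0168t) = 62900·e^(0.037t)
83600/62900 = e^((0.037 − 0.0168)t) → ln(1.32909) = 0.0202·t
t = 0.2845 / 0.0202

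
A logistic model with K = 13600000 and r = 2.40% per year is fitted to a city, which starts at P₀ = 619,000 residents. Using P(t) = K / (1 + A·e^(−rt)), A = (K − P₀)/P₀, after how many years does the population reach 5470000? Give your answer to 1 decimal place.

A = (13600000 − 619000)/619000 = 20.97092
5470000 = 13600000/(1 + 20.97092·e^(−0.024t)) → 1 + 20.97092·e^(−0.024t) = 2.48629
e^(−0.024t) = 0.070874 → t = ln(14.10959)/0.024 = 2.64685/0.024

t ≈ 110.3 years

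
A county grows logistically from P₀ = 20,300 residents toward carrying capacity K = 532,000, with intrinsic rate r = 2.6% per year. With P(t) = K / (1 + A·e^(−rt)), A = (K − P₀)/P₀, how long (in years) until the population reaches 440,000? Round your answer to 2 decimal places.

A = (532000 − 20300)/20300 = 25.2069
440000 = 532000/(1 + 25.2069·e^(−0.026t)) → 1 + 25.2069·e^(−0.026t) = 1.20909
e^(−0.026t) = 0.008295 → t = ln(120.55472)/0.026 = 4.7921/0.026

t ≈ 184.31 years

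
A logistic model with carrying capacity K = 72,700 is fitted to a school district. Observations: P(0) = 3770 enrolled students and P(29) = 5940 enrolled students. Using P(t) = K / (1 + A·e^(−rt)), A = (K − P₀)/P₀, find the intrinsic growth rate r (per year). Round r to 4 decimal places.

A = (72700 − 3770)/3770 = 18.28382
5940 = 72700/(1 + 18.28382·e^(−r·29)) → e^(−29r) = (12.23906 − 1)/18.28382 = 0.6147
r = −ln(0.6147)/29 = 0.48662/29

r ≈ 0.0168 per year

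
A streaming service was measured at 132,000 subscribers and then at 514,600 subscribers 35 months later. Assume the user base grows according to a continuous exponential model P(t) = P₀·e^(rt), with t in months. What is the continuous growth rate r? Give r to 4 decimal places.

r ≈ 0.0389 per month

514600 = 132000 · e^(r·35)
e^(35r) = 514600/132000 = 3.89848
r = ln(3.89848) / 35 = 1.36059 / 35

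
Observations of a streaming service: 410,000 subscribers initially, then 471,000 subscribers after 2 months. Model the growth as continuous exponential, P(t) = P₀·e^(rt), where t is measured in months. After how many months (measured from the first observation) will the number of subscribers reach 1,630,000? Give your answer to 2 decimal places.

t ≈ 19.90 months

r = ln(471000/410000) / 2 ≈ 0.06935 per month
t = ln(1630000/410000) / r = 1.38018 / 0.06935 ≈ 19.901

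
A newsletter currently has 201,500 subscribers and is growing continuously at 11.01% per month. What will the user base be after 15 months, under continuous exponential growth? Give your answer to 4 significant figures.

P(15) = 201500 · e^(0.1101·15) = 201500 · e^(1.6515)
= 201500 · 5.2148 ≈ 1050781.43

≈ 1,051,000 subscribers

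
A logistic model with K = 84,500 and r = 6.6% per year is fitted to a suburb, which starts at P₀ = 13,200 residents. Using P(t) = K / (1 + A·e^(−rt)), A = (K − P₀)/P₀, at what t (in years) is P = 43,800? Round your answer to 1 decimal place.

A = (84500 − 13200)/13200 = 5.40152
43800 = 84500/(1 + 5.40152·e^(−0.066t)) → 1 + 5.40152·e^(−0.066t) = 1.92922
e^(−0.066t) = 0.17203 → t = ln(5.81293)/0.066 = 1.76009/0.066

t ≈ 26.7 years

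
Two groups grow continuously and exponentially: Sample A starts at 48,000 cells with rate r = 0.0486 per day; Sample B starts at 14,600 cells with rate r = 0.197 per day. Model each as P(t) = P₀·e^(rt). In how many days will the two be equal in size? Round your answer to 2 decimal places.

48000·e^(0.0486t) = 14600·e^(0.197t)
48000/14600 = e^((0.197 − 0.0486)t) → ln(3.28767) = 0.1484·t
t = 1.19018 / 0.1484

t ≈ 8.02 days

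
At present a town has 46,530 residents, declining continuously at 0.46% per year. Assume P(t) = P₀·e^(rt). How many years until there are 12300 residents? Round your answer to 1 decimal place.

12300 = 46530 · e^(-0.0046·t)
t = ln(12300/46530) / -0.0046 = ln(0.26435) / -0.0046 = -1.3305 / -0.0046

t ≈ 289.2 years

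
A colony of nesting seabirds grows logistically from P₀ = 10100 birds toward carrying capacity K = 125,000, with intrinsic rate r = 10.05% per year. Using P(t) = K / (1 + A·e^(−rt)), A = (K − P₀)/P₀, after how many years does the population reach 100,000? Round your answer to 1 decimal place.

t ≈ 38.0 years

A = (125000 − 10100)/10100 = 11.37624
100000 = 125000/(1 + 11.37624·e^(−0.1005t)) → 1 + 11.37624·e^(−0.1005t) = 1.25
e^(−0.1005t) = 0.021976 → t = ln(45.50495)/0.1005 = 3.81782/0.1005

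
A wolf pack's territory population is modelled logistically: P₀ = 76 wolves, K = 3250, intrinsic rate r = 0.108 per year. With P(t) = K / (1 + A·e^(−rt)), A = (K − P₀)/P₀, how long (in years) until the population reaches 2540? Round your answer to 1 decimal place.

A = (3250 − 76)/76 = 41.76316
2540 = 3250/(1 + 41.76316·e^(−0.108t)) → 1 + 41.76316·e^(−0.108t) = 1.27953
e^(−0.108t) = 0.006693 → t = ln(149.40623)/0.108 = 5.00667/0.108

t ≈ 46.4 years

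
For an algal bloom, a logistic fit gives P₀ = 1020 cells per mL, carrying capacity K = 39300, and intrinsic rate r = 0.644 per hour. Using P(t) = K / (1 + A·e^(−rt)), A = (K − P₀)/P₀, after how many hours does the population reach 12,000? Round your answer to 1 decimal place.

t ≈ 4.4 hours

A = (39300 − 1020)/1020 = 37.52941
12000 = 39300/(1 + 37.52941·e^(−0.644t)) → 1 + 37.52941·e^(−0.644t) = 3.275
e^(−0.644t) = 0.060619 → t = ln(16.49644)/0.644 = 2.80314/0.644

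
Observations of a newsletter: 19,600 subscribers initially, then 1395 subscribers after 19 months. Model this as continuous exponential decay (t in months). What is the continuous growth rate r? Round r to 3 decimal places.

r ≈ -0.139 per month

1395 = 19600 · e^(r·19)
e^(19r) = 1395/19600 = 0.07117
r = ln(0.07117) / 19 = -2.64264 / 19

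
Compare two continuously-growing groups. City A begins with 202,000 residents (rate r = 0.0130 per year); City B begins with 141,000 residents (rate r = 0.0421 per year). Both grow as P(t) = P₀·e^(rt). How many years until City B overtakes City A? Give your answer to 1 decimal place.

202000·e^(0.013t) = 141000·e^(0.0421t)
202000/141000 = e^((0.0421 − 0.013)t) → ln(1.43262) = 0.0291·t
t = 0.35951 / 0.0291

t ≈ 12.4 years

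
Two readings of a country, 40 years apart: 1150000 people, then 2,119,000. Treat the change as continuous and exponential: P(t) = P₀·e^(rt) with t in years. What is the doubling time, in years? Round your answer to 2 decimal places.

doubling time ≈ 45.36 years

r = ln(2119000/1150000) / 40 = ln(1.84261) / 40 ≈ 0.01528 per year
doubling time = ln 2 / |r| = 0.69315 / 0.01528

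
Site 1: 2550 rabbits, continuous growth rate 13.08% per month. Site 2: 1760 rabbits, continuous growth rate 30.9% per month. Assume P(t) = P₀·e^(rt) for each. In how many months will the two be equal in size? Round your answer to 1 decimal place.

t ≈ 2.1 months

2550·e^(0.1308t) = 1760·e^(0.309t)
2550/1760 = e^((0.309 − 0.1308)t) → ln(1.44886) = 0.1782·t
t = 0.37078 / 0.1782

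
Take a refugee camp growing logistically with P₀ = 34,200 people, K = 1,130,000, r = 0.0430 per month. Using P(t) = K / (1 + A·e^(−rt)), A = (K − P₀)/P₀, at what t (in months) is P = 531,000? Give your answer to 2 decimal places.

A = (1130000 − 34200)/34200 = 32.04094
531000 = 1130000/(1 + 32.04094·e^(−0.043t)) → 1 + 32.04094·e^(−0.043t) = 2.12806
e^(−0.043t) = 0.035207 → t = ln(28.40357)/0.043 = 3.34651/0.043

t ≈ 77.83 months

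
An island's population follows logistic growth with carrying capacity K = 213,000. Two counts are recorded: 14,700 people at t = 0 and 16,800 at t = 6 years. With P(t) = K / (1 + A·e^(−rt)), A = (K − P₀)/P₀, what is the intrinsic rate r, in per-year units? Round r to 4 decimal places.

A = (213000 − 14700)/14700 = 13.4898
16800 = 213000/(1 + 13.4898·e^(−r·6)) → e^(−6r) = (12.67857 − 1)/13.4898 = 0.865734
r = −ln(0.865734)/6 = 0.14418/6

r ≈ 0.0240 per year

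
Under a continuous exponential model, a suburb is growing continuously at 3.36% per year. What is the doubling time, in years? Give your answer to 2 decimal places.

doubling time = ln(2) / |r| = 0.69315 / 0.0336

doubling time ≈ 20.63 years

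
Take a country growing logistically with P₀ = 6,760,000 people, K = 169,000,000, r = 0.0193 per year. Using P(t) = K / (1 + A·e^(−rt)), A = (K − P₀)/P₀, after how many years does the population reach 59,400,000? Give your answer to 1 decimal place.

t ≈ 132.9 years

A = (169000000 − 6760000)/6760000 = 24
59400000 = 169000000/(1 + 24·e^(−0.0193t)) → 1 + 24·e^(−0.0193t) = 2.84512
e^(−0.0193t) = 0.07688 → t = ln(13.0073)/0.0193 = 2.56551/0.0193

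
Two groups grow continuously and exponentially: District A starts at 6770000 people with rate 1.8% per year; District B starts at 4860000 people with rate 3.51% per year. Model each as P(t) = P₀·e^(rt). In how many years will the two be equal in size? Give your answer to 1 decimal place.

6770000·e^(0.018t) = 4860000·e^(0.0351t)
6770000/4860000 = e^((0.0351 − 0.018)t) → ln(1.393) = 0.0171·t
t = 0.33146 / 0.0171

t ≈ 19.4 years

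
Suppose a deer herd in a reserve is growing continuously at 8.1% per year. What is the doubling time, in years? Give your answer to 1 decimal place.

doubling time = ln(2) / |r| = 0.69315 / 0.081

doubling time ≈ 8.6 years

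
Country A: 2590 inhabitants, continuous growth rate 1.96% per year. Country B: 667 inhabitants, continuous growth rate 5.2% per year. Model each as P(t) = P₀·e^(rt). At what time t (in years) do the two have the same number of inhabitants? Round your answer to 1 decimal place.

t ≈ 41.9 years

2590·e^(0.0196t) = 667·e^(0.052t)
2590/667 = e^((0.052 − 0.0196)t) → ln(3.88306) = 0.0324·t
t = 1.35662 / 0.0324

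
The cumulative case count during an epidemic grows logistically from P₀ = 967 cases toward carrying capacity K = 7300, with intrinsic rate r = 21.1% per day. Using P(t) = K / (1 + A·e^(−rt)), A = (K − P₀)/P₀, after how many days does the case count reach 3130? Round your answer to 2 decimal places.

t ≈ 7.55 days

A = (7300 − 967)/967 = 6.54912
3130 = 7300/(1 + 6.54912·e^(−0.211t)) → 1 + 6.54912·e^(−0.211t) = 2.33227
e^(−0.211t) = 0.203427 → t = ln(4.91577)/0.211 = 1.59245/0.211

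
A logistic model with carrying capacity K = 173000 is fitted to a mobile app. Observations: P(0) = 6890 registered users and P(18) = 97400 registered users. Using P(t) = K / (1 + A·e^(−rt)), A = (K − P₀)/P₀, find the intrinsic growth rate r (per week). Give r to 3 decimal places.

A = (173000 − 6890)/6890 = 24.10885
97400 = 173000/(1 + 24.10885·e^(−r·18)) → e^(−18r) = (1.77618 − 1)/24.10885 = 0.032195
r = −ln(0.032195)/18 = 3.43595/18

r ≈ 0.191 per week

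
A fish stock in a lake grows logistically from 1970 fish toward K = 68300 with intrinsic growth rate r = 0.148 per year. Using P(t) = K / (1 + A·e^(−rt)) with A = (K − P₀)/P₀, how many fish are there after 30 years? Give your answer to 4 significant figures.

≈ 48,880 fish

A = (68300 − 1970)/1970 = 33.67005
P(30) = 68300 / (1 + 33.67005·e^(−0.148·30)) = 68300 / (1 + 33.67005·0.011796)
= 68300 / 1.39717 ≈ 48884.54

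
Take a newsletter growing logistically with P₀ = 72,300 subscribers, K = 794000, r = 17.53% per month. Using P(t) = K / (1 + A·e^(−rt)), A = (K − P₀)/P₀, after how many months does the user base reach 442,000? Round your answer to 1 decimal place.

t ≈ 14.4 months

A = (794000 − 72300)/72300 = 9.98202
442000 = 794000/(1 + 9.98202·e^(−0.1753t)) → 1 + 9.98202·e^(−0.1753t) = 1.79638
e^(−0.1753t) = 0.079781 → t = ln(12.53424)/0.1753 = 2.52846/0.1753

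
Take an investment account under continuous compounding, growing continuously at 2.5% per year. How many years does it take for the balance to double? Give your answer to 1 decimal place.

doubling time = ln(2) / |r| = 0.69315 / 0.025

doubling time ≈ 27.7 years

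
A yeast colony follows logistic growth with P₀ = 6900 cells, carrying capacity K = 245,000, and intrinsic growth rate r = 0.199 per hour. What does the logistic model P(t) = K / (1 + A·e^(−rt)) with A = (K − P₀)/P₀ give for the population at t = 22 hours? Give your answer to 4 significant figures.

≈ 171,000 cells

A = (245000 − 6900)/6900 = 34.50725
P(22) = 245000 / (1 + 34.50725·e^(−0.199·22)) = 245000 / (1 + 34.50725·0.01255)
= 245000 / 1.43308 ≈ 170960.34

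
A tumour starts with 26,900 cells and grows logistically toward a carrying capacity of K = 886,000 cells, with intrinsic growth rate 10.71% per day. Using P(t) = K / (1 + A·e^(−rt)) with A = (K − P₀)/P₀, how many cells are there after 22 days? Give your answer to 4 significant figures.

A = (886000 − 26900)/26900 = 31.9368
P(22) = 886000 / (1 + 31.9368·e^(−0.1071·22)) = 886000 / (1 + 31.9368·0.09478)
= 886000 / 4.02696 ≈ 220017.05

≈ 220,000 cells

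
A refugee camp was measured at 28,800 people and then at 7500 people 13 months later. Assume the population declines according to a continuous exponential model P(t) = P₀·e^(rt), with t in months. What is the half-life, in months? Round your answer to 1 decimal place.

r = ln(7500/28800) / 13 = ln(0.26042) / 13 ≈ -0.103498 per month
half-life = ln 2 / |r| = 0.69315 / 0.103498

half-life ≈ 6.7 months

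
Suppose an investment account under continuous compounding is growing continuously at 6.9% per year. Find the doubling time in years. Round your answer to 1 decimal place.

doubling time = ln(2) / |r| = 0.69315 / 0.069

doubling time ≈ 10.0 years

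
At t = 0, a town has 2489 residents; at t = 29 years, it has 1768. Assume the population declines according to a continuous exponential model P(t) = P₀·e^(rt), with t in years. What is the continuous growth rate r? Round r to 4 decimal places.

1768 = 2489 · e^(r·29)
e^(29r) = 1768/2489 = 0.71033
r = ln(0.71033) / 29 = -0.34203 / 29

r ≈ -0.0118 per year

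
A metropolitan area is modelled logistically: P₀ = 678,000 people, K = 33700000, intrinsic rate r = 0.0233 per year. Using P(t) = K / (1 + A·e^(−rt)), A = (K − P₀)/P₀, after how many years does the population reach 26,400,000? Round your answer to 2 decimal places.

t ≈ 221.94 years

A = (33700000 − 678000)/678000 = 48.70501
26400000 = 33700000/(1 + 48.70501·e^(−0.0233t)) → 1 + 48.70501·e^(−0.0233t) = 1.27652
e^(−0.0233t) = 0.005677 → t = ln(176.13868)/0.0233 = 5.17127/0.0233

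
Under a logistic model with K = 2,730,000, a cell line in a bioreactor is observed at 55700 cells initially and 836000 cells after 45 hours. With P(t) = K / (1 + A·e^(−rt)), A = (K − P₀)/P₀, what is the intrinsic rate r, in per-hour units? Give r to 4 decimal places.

r ≈ 0.0679 per hour

A = (2730000 − 55700)/55700 = 48.01257
836000 = 2730000/(1 + 48.01257·e^(−r·45)) → e^(−45r) = (3.26555 − 1)/48.01257 = 0.047187
r = −ln(0.047187)/45 = 3.05365/45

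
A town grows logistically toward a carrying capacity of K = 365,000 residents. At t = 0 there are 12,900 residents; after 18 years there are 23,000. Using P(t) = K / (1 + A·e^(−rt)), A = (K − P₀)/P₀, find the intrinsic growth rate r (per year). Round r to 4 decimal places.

A = (365000 − 12900)/12900 = 27.29457
23000 = 365000/(1 + 27.29457·e^(−r·18)) → e^(−18r) = (15.86957 − 1)/27.29457 = 0.544781
r = −ln(0.544781)/18 = 0.60737/18

r ≈ 0.0337 per year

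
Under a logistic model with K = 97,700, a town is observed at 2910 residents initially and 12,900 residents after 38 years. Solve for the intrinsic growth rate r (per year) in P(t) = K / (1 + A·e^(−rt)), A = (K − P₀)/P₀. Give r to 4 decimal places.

A = (97700 − 2910)/2910 = 32.57388
12900 = 97700/(1 + 32.57388·e^(−r·38)) → e^(−38r) = (7.57364 − 1)/32.57388 = 0.201807
r = −ln(0.201807)/38 = 1.60044/38

r ≈ 0.0421 per year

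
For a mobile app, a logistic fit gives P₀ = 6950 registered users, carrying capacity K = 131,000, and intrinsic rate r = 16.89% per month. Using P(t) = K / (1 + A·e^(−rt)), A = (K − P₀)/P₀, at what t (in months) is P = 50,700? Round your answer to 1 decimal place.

t ≈ 14.3 months

A = (131000 − 6950)/6950 = 17.84892
50700 = 131000/(1 + 17.84892·e^(−0.1689t)) → 1 + 17.84892·e^(−0.1689t) = 2.58383
e^(−0.1689t) = 0.088735 → t = ln(11.26949)/0.1689 = 2.4221/0.1689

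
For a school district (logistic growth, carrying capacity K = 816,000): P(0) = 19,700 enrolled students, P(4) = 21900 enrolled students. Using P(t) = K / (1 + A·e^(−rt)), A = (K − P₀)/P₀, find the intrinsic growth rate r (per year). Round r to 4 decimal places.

A = (816000 − 19700)/19700 = 40.42132
21900 = 816000/(1 + 40.42132·e^(−r·4)) → e^(−4r) = (37.26027 − 1)/40.42132 = 0.897058
r = −ln(0.897058)/4 = 0.10863/4

r ≈ 0.0272 per year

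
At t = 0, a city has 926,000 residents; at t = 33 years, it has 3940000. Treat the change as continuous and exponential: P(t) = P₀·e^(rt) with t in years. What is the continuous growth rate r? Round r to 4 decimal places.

r ≈ 0.0439 per year

3940000 = 926000 · e^(r·33)
e^(33r) = 3940000/926000 = 4.25486
r = ln(4.25486) / 33 = 1.44806 / 33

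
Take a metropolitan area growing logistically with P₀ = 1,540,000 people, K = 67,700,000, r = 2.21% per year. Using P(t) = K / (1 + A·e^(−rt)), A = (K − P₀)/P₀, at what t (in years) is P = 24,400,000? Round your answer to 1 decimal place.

A = (67700000 − 1540000)/1540000 = 42.96104
24400000 = 67700000/(1 + 42.96104·e^(−0.0221t)) → 1 + 42.96104·e^(−0.0221t) = 2.77459
e^(−0.0221t) = 0.041307 → t = ln(24.20899)/0.0221 = 3.18672/0.0221

t ≈ 144.2 years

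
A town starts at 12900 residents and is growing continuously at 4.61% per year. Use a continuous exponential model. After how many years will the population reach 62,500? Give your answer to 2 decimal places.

t ≈ 34.23 years

62500 = 12900 · e^(0.0461·t)
t = ln(62500/12900) / 0.0461 = ln(4.84496) / 0.0461 = 1.57794 / 0.0461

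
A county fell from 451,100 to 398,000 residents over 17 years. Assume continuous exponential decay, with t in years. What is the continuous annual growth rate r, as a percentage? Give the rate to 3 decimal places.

398000 = 451100 · e^(r·17)
e^(17r) = 398000/451100 = 0.88229
r = ln(0.88229) / 17 = -0.12524 / 17

r ≈ -0.737% per year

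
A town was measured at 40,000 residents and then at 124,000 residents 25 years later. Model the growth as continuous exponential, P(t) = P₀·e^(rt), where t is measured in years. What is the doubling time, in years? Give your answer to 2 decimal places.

r = ln(124000/40000) / 25 = ln(3.1) / 25 ≈ 0.045256 per year
doubling time = ln 2 / |r| = 0.69315 / 0.045256

doubling time ≈ 15.32 years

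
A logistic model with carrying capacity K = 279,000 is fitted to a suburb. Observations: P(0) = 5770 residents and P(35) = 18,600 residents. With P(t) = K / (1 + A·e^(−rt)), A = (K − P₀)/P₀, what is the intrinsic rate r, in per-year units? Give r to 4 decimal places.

r ≈ 0.0348 per year

A = (279000 − 5770)/5770 = 47.35355
18600 = 279000/(1 + 47.35355·e^(−r·35)) → e^(−35r) = (15 − 1)/47.35355 = 0.295648
r = −ln(0.295648)/35 = 1.21858/35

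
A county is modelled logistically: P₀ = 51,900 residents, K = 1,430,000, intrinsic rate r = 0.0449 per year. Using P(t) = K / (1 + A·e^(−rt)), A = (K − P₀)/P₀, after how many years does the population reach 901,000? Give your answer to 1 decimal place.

A = (1430000 − 51900)/51900 = 26.55299
901000 = 1430000/(1 + 26.55299·e^(−0.0449t)) → 1 + 26.55299·e^(−0.0449t) = 1.58713
e^(−0.0449t) = 0.022111 → t = ln(45.22541)/0.0449 = 3.81166/0.0449

t ≈ 84.9 years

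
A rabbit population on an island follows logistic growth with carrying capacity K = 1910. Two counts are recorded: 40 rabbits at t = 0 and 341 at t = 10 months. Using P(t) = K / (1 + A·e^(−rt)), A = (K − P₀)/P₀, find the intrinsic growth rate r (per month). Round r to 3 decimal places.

r ≈ 0.232 per month

A = (1910 − 40)/40 = 46.75
341 = 1910/(1 + 46.75·e^(−r·10)) → e^(−10r) = (5.60117 − 1)/46.75 = 0.098421
r = −ln(0.098421)/10 = 2.3185/10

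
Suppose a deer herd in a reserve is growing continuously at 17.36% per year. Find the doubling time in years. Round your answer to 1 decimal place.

doubling time ≈ 4.0 years

doubling time = ln(2) / |r| = 0.69315 / 0.1736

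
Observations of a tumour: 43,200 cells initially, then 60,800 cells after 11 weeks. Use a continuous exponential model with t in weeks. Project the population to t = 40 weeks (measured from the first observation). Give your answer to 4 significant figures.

≈ 149,700 cells

r = ln(60800/43200) / 11 ≈ 0.031068 per week
P(40) = 43200 · e^(0.031068·40) = 43200 · 3.46504 ≈ 149689.81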